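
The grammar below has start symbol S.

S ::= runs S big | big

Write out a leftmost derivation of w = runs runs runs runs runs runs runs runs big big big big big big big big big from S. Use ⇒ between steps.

S ⇒ runs S big ⇒ runs runs S big big ⇒ runs runs runs S big big big ⇒ runs runs runs runs S big big big big ⇒ runs runs runs runs runs S big big big big big ⇒ runs runs runs runs runs runs S big big big big big big ⇒ runs runs runs runs runs runs runs S big big big big big big big ⇒ runs runs runs runs runs runs runs runs S big big big big big big big big ⇒ runs runs runs runs runs runs runs runs big big big big big big big big big

S ⇒ runs S big   [S ::= runs S big]
runs S big ⇒ runs runs S big big   [S ::= runs S big]
runs runs S big big ⇒ runs runs runs S big big big   [S ::= runs S big]
runs runs runs S big big big ⇒ runs runs runs runs S big big big big   [S ::= runs S big]
runs runs runs runs S big big big big ⇒ runs runs runs runs runs S big big big big big   [S ::= runs S big]
runs runs runs runs runs S big big big big big ⇒ runs runs runs runs runs runs S big big big big big big   [S ::= runs S big]
runs runs runs runs runs runs S big big big big big big ⇒ runs runs runs runs runs runs runs S big big big big big big big   [S ::= runs S big]
runs runs runs runs runs runs runs S big big big big big big big ⇒ runs runs runs runs runs runs runs runs S big big big big big big big big   [S ::= runs S big]
runs runs runs runs runs runs runs runs S big big big big big big big big ⇒ runs runs runs runs runs runs runs runs big big big big big big big big big   [S ::= big]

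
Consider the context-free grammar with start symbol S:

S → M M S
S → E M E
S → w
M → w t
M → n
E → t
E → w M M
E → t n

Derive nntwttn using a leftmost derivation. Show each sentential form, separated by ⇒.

S⇒MMS⇒nMS⇒nnS⇒nnEME⇒nntME⇒nntwtE⇒nntwttn

S ⇒ MMS   [S → M M S]
MMS ⇒ nMS   [M → n]
nMS ⇒ nnS   [M → n]
nnS ⇒ nnEME   [S → E M E]
nnEME ⇒ nntME   [E → t]
nntME ⇒ nntwtE   [M → w t]
nntwtE ⇒ nntwttn   [E → t n]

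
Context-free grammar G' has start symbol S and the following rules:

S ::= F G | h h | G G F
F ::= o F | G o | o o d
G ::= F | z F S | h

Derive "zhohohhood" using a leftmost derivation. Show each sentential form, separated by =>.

S => GGF => zFSGF => zGoSGF => zhoSGF => zhoFGGF => zhoGoGGF => zhohoGGF => zhohohGF => zhohohhF => zhohohhood

S => GGF   [S ::= G G F]
GGF => zFSGF   [G ::= z F S]
zFSGF => zGoSGF   [F ::= G o]
zGoSGF => zhoSGF   [G ::= h]
zhoSGF => zhoFGGF   [S ::= F G]
zhoFGGF => zhoGoGGF   [F ::= G o]
zhoGoGGF => zhohoGGF   [G ::= h]
zhohoGGF => zhohohGF   [G ::= h]
zhohohGF => zhohohhF   [G ::= h]
zhohohhF => zhohohhood   [F ::= o o d]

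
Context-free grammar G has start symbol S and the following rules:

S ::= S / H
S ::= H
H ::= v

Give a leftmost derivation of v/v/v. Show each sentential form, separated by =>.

S => S/H => S/H/H => H/H/H => v/H/H => v/v/H => v/v/v

S => S/H   [S ::= S / H]
S/H => S/H/H   [S ::= S / H]
S/H/H => H/H/H   [S ::= H]
H/H/H => v/H/H   [H ::= v]
v/H/H => v/v/H   [H ::= v]
v/v/H => v/v/v   [H ::= v]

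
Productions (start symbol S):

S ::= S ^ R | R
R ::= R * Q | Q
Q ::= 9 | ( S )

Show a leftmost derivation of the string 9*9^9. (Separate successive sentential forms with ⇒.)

S⇒S^R⇒R^R⇒R*Q^R⇒Q*Q^R⇒9*Q^R⇒9*9^R⇒9*9^Q⇒9*9^9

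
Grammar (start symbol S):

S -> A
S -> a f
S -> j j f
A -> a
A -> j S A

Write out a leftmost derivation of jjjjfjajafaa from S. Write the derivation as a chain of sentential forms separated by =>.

S => A => jSA => jAA => jjSAA => jjjjfAA => jjjjfjSAA => jjjjfjAAA => jjjjfjaAA => jjjjfjajSAA => jjjjfjajafAA => jjjjfjajafaA => jjjjfjajafaa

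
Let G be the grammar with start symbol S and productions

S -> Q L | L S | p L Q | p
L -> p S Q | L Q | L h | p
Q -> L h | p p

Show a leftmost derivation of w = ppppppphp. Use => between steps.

S=>LS=>LhS=>LQhS=>LQQhS=>LQQQhS=>pQQQhS=>pppQQhS=>pppppQhS=>ppppppphS=>ppppppphp

S => LS   [S -> L S]
LS => LhS   [L -> L h]
LhS => LQhS   [L -> L Q]
LQhS => LQQhS   [L -> L Q]
LQQhS => LQQQhS   [L -> L Q]
LQQQhS => pQQQhS   [L -> p]
pQQQhS => pppQQhS   [Q -> p p]
pppQQhS => pppppQhS   [Q -> p p]
pppppQhS => ppppppphS   [Q -> p p]
ppppppphS => ppppppphp   [S -> p]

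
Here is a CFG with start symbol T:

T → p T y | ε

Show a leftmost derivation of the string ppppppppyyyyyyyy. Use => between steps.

T => pTy   [T → p T y]
pTy => ppTyy   [T → p T y]
ppTyy => pppTyyy   [T → p T y]
pppTyyy => ppppTyyyy   [T → p T y]
ppppTyyyy => pppppTyyyyy   [T → p T y]
pppppTyyyyy => ppppppTyyyyyy   [T → p T y]
ppppppTyyyyyy => pppppppTyyyyyyy   [T → p T y]
pppppppTyyyyyyy => ppppppppTyyyyyyyy   [T → p T y]
ppppppppTyyyyyyyy => ppppppppyyyyyyyy   [T → ε]

T=>pTy=>ppTyy=>pppTyyy=>ppppTyyyy=>pppppTyyyyy=>ppppppTyyyyyy=>pppppppTyyyyyyy=>ppppppppTyyyyyyyy=>ppppppppyyyyyyyy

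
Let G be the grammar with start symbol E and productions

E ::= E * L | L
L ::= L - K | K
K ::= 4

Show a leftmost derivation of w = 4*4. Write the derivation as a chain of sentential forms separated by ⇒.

E ⇒ E*L ⇒ L*L ⇒ K*L ⇒ 4*L ⇒ 4*K ⇒ 4*4

E ⇒ E*L   [E ::= E * L]
E*L ⇒ L*L   [E ::= L]
L*L ⇒ K*L   [L ::= K]
K*L ⇒ 4*L   [K ::= 4]
4*L ⇒ 4*K   [L ::= K]
4*K ⇒ 4*4   [K ::= 4]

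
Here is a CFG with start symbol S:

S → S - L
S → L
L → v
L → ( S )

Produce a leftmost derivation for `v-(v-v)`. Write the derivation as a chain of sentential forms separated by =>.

S => S-L => L-L => v-L => v-(S) => v-(S-L) => v-(L-L) => v-(v-L) => v-(v-v)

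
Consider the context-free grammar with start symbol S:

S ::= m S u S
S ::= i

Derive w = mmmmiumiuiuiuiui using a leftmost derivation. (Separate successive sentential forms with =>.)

S=>mSuS=>mmSuSuS=>mmmSuSuSuS=>mmmmSuSuSuSuS=>mmmmiuSuSuSuS=>mmmmiumSuSuSuSuS=>mmmmiumiuSuSuSuS=>mmmmiumiuiuSuSuS=>mmmmiumiuiuiuSuS=>mmmmiumiuiuiuiuS=>mmmmiumiuiuiuiui

S => mSuS   [S ::= m S u S]
mSuS => mmSuSuS   [S ::= m S u S]
mmSuSuS => mmmSuSuSuS   [S ::= m S u S]
mmmSuSuSuS => mmmmSuSuSuSuS   [S ::= m S u S]
mmmmSuSuSuSuS => mmmmiuSuSuSuS   [S ::= i]
mmmmiuSuSuSuS => mmmmiumSuSuSuSuS   [S ::= m S u S]
mmmmiumSuSuSuSuS => mmmmiumiuSuSuSuS   [S ::= i]
mmmmiumiuSuSuSuS => mmmmiumiuiuSuSuS   [S ::= i]
mmmmiumiuiuSuSuS => mmmmiumiuiuiuSuS   [S ::= i]
mmmmiumiuiuiuSuS => mmmmiumiuiuiuiuS   [S ::= i]
mmmmiumiuiuiuiuS => mmmmiumiuiuiuiui   [S ::= i]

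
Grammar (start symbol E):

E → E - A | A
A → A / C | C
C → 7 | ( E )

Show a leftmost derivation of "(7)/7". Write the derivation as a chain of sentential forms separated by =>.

E => A => A/C => C/C => (E)/C => (A)/C => (C)/C => (7)/C => (7)/7

E => A   [E → A]
A => A/C   [A → A / C]
A/C => C/C   [A → C]
C/C => (E)/C   [C → ( E )]
(E)/C => (A)/C   [E → A]
(A)/C => (C)/C   [A → C]
(C)/C => (7)/C   [C → 7]
(7)/C => (7)/7   [C → 7]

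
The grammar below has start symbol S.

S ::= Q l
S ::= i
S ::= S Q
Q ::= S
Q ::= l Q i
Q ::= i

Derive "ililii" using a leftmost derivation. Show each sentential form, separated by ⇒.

S ⇒ SQ ⇒ SQQ ⇒ SQQQ ⇒ QlQQQ ⇒ ilQQQ ⇒ ilSQQ ⇒ ilQlQQ ⇒ ililQQ ⇒ ililiQ ⇒ ililiS ⇒ ililii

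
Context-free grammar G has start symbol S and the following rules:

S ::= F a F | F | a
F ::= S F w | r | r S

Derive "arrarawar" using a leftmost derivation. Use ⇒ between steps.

S ⇒ FaF   [S ::= F a F]
FaF ⇒ SFwaF   [F ::= S F w]
SFwaF ⇒ aFwaF   [S ::= a]
aFwaF ⇒ arSwaF   [F ::= r S]
arSwaF ⇒ arFaFwaF   [S ::= F a F]
arFaFwaF ⇒ arraFwaF   [F ::= r]
arraFwaF ⇒ arrarSwaF   [F ::= r S]
arrarSwaF ⇒ arrarawaF   [S ::= a]
arrarawaF ⇒ arrarawar   [F ::= r]

S⇒FaF⇒SFwaF⇒aFwaF⇒arSwaF⇒arFaFwaF⇒arraFwaF⇒arrarSwaF⇒arrarawaF⇒arrarawar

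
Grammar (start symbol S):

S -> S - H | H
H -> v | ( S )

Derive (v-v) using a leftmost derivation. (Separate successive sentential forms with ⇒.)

S ⇒ H   [S -> H]
H ⇒ (S)   [H -> ( S )]
(S) ⇒ (S-H)   [S -> S - H]
(S-H) ⇒ (H-H)   [S -> H]
(H-H) ⇒ (v-H)   [H -> v]
(v-H) ⇒ (v-v)   [H -> v]

S ⇒ H ⇒ (S) ⇒ (S-H) ⇒ (H-H) ⇒ (v-H) ⇒ (v-v)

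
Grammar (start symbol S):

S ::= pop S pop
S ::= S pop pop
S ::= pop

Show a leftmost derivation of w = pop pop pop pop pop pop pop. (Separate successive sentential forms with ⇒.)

S ⇒ S pop pop ⇒ pop S pop pop pop ⇒ pop S pop pop pop pop pop ⇒ pop pop pop pop pop pop pop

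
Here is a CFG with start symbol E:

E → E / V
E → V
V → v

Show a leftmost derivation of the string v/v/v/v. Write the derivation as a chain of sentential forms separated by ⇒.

E ⇒ E/V   [E → E / V]
E/V ⇒ E/V/V   [E → E / V]
E/V/V ⇒ E/V/V/V   [E → E / V]
E/V/V/V ⇒ V/V/V/V   [E → V]
V/V/V/V ⇒ v/V/V/V   [V → v]
v/V/V/V ⇒ v/v/V/V   [V → v]
v/v/V/V ⇒ v/v/v/V   [V → v]
v/v/v/V ⇒ v/v/v/v   [V → v]

E⇒E/V⇒E/V/V⇒E/V/V/V⇒V/V/V/V⇒v/V/V/V⇒v/v/V/V⇒v/v/v/V⇒v/v/v/v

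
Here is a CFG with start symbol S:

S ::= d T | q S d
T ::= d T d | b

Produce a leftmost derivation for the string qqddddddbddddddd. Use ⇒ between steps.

S ⇒ qSd ⇒ qqSdd ⇒ qqdTdd ⇒ qqddTddd ⇒ qqdddTdddd ⇒ qqddddTddddd ⇒ qqdddddTdddddd ⇒ qqddddddTddddddd ⇒ qqddddddbddddddd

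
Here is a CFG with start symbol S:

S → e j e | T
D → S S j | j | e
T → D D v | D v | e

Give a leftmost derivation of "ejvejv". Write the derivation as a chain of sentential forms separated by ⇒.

S ⇒ T   [S → T]
T ⇒ Dv   [T → D v]
Dv ⇒ SSjv   [D → S S j]
SSjv ⇒ TSjv   [S → T]
TSjv ⇒ DDvSjv   [T → D D v]
DDvSjv ⇒ eDvSjv   [D → e]
eDvSjv ⇒ ejvSjv   [D → j]
ejvSjv ⇒ ejvTjv   [S → T]
ejvTjv ⇒ ejvejv   [T → e]

S ⇒ T ⇒ Dv ⇒ SSjv ⇒ TSjv ⇒ DDvSjv ⇒ eDvSjv ⇒ ejvSjv ⇒ ejvTjv ⇒ ejvejv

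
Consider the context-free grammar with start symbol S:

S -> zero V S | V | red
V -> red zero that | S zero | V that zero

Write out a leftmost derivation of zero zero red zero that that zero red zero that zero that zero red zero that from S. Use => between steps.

S => zero V S => zero V that zero S => zero V that zero that zero S => zero S zero that zero that zero S => zero zero V S zero that zero that zero S => zero zero V that zero S zero that zero that zero S => zero zero red zero that that zero S zero that zero that zero S => zero zero red zero that that zero red zero that zero that zero S => zero zero red zero that that zero red zero that zero that zero V => zero zero red zero that that zero red zero that zero that zero red zero that

S => zero V S   [S -> zero V S]
zero V S => zero V that zero S   [V -> V that zero]
zero V that zero S => zero V that zero that zero S   [V -> V that zero]
zero V that zero that zero S => zero S zero that zero that zero S   [V -> S zero]
zero S zero that zero that zero S => zero zero V S zero that zero that zero S   [S -> zero V S]
zero zero V S zero that zero that zero S => zero zero V that zero S zero that zero that zero S   [V -> V that zero]
zero zero V that zero S zero that zero that zero S => zero zero red zero that that zero S zero that zero that zero S   [V -> red zero that]
zero zero red zero that that zero S zero that zero that zero S => zero zero red zero that that zero red zero that zero that zero S   [S -> red]
zero zero red zero that that zero red zero that zero that zero S => zero zero red zero that that zero red zero that zero that zero V   [S -> V]
zero zero red zero that that zero red zero that zero that zero V => zero zero red zero that that zero red zero that zero that zero red zero that   [V -> red zero that]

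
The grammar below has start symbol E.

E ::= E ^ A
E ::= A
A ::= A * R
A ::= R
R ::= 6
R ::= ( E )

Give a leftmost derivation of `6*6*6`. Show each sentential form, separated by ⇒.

E⇒A⇒A*R⇒A*R*R⇒R*R*R⇒6*R*R⇒6*6*R⇒6*6*6

E ⇒ A   [E ::= A]
A ⇒ A*R   [A ::= A * R]
A*R ⇒ A*R*R   [A ::= A * R]
A*R*R ⇒ R*R*R   [A ::= R]
R*R*R ⇒ 6*R*R   [R ::= 6]
6*R*R ⇒ 6*6*R   [R ::= 6]
6*6*R ⇒ 6*6*6   [R ::= 6]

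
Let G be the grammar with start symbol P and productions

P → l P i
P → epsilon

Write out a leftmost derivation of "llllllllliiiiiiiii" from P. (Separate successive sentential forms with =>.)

P=>lPi=>llPii=>lllPiii=>llllPiiii=>lllllPiiiii=>llllllPiiiiii=>lllllllPiiiiiii=>llllllllPiiiiiiii=>lllllllllPiiiiiiiii=>llllllllliiiiiiiii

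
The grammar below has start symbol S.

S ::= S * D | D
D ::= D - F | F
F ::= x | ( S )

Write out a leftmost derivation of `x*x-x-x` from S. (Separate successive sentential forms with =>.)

S => S*D => D*D => F*D => x*D => x*D-F => x*D-F-F => x*F-F-F => x*x-F-F => x*x-x-F => x*x-x-x

S => S*D   [S ::= S * D]
S*D => D*D   [S ::= D]
D*D => F*D   [D ::= F]
F*D => x*D   [F ::= x]
x*D => x*D-F   [D ::= D - F]
x*D-F => x*D-F-F   [D ::= D - F]
x*D-F-F => x*F-F-F   [D ::= F]
x*F-F-F => x*x-F-F   [F ::= x]
x*x-F-F => x*x-x-F   [F ::= x]
x*x-x-F => x*x-x-x   [F ::= x]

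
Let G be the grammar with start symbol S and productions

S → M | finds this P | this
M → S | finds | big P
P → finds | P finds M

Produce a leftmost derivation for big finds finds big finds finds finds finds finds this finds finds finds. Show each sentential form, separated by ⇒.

S ⇒ M   [S → M]
M ⇒ big P   [M → big P]
big P ⇒ big P finds M   [P → P finds M]
big P finds M ⇒ big P finds M finds M   [P → P finds M]
big P finds M finds M ⇒ big finds finds M finds M   [P → finds]
big finds finds M finds M ⇒ big finds finds big P finds M   [M → big P]
big finds finds big P finds M ⇒ big finds finds big P finds M finds M   [P → P finds M]
big finds finds big P finds M finds M ⇒ big finds finds big P finds M finds M finds M   [P → P finds M]
big finds finds big P finds M finds M finds M ⇒ big finds finds big finds finds M finds M finds M   [P → finds]
big finds finds big finds finds M finds M finds M ⇒ big finds finds big finds finds finds finds M finds M   [M → finds]
big finds finds big finds finds finds finds M finds M ⇒ big finds finds big finds finds finds finds S finds M   [M → S]
big finds finds big finds finds finds finds S finds M ⇒ big finds finds big finds finds finds finds finds this P finds M   [S → finds this P]
big finds finds big finds finds finds finds finds this P finds M ⇒ big finds finds big finds finds finds finds finds this finds finds M   [P → finds]
big finds finds big finds finds finds finds finds this finds finds M ⇒ big finds finds big finds finds finds finds finds this finds finds finds   [M → finds]

S ⇒ M ⇒ big P ⇒ big P finds M ⇒ big P finds M finds M ⇒ big finds finds M finds M ⇒ big finds finds big P finds M ⇒ big finds finds big P finds M finds M ⇒ big finds finds big P finds M finds M finds M ⇒ big finds finds big finds finds M finds M finds M ⇒ big finds finds big finds finds finds finds M finds M ⇒ big finds finds big finds finds finds finds S finds M ⇒ big finds finds big finds finds finds finds finds this P finds M ⇒ big finds finds big finds finds finds finds finds this finds finds M ⇒ big finds finds big finds finds finds finds finds this finds finds finds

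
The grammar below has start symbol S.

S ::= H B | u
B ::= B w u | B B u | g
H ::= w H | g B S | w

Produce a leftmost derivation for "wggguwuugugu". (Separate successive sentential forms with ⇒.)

S ⇒ HB   [S ::= H B]
HB ⇒ wB   [H ::= w]
wB ⇒ wBBu   [B ::= B B u]
wBBu ⇒ wBBuBu   [B ::= B B u]
wBBuBu ⇒ wBBuBuBu   [B ::= B B u]
wBBuBuBu ⇒ wgBuBuBu   [B ::= g]
wgBuBuBu ⇒ wgBwuuBuBu   [B ::= B w u]
wgBwuuBuBu ⇒ wgBBuwuuBuBu   [B ::= B B u]
wgBBuwuuBuBu ⇒ wggBuwuuBuBu   [B ::= g]
wggBuwuuBuBu ⇒ wggguwuuBuBu   [B ::= g]
wggguwuuBuBu ⇒ wggguwuuguBu   [B ::= g]
wggguwuuguBu ⇒ wggguwuugugu   [B ::= g]

S⇒HB⇒wB⇒wBBu⇒wBBuBu⇒wBBuBuBu⇒wgBuBuBu⇒wgBwuuBuBu⇒wgBBuwuuBuBu⇒wggBuwuuBuBu⇒wggguwuuBuBu⇒wggguwuuguBu⇒wggguwuugugu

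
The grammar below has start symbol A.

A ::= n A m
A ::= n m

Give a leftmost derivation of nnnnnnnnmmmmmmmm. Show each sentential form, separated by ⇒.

A ⇒ nAm ⇒ nnAmm ⇒ nnnAmmm ⇒ nnnnAmmmm ⇒ nnnnnAmmmmm ⇒ nnnnnnAmmmmmm ⇒ nnnnnnnAmmmmmmm ⇒ nnnnnnnnmmmmmmmm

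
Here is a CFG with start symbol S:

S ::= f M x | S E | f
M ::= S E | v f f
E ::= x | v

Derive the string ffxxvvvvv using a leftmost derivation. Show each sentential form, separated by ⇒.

S ⇒ SE ⇒ SEE ⇒ SEEE ⇒ SEEEE ⇒ SEEEEE ⇒ fMxEEEEE ⇒ fSExEEEEE ⇒ ffExEEEEE ⇒ ffxxEEEEE ⇒ ffxxvEEEE ⇒ ffxxvvEEE ⇒ ffxxvvvEE ⇒ ffxxvvvvE ⇒ ffxxvvvvv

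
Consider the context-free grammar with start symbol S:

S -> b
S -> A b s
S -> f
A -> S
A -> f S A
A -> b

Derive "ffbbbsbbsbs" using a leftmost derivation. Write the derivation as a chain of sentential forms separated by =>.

S => Abs => fSAbs => fAbsAbs => ffSAbsAbs => ffbAbsAbs => ffbSbsAbs => ffbbbsAbs => ffbbbsSbs => ffbbbsAbsbs => ffbbbsbbsbs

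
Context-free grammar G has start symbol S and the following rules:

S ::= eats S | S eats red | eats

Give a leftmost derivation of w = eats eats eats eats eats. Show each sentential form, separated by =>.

S => eats S => eats eats S => eats eats eats S => eats eats eats eats S => eats eats eats eats eats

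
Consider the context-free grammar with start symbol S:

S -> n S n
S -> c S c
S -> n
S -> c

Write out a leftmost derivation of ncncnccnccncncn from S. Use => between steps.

S => nSn => ncScn => ncnSncn => ncncScncn => ncncnSncncn => ncncncScncncn => ncncnccSccncncn => ncncnccnccncncn

S => nSn   [S -> n S n]
nSn => ncScn   [S -> c S c]
ncScn => ncnSncn   [S -> n S n]
ncnSncn => ncncScncn   [S -> c S c]
ncncScncn => ncncnSncncn   [S -> n S n]
ncncnSncncn => ncncncScncncn   [S -> c S c]
ncncncScncncn => ncncnccSccncncn   [S -> c S c]
ncncnccSccncncn => ncncnccnccncncn   [S -> n]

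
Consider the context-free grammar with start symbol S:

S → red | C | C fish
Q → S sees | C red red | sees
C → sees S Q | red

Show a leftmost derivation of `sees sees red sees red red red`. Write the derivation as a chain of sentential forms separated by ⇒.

S ⇒ C ⇒ sees S Q ⇒ sees C Q ⇒ sees sees S Q Q ⇒ sees sees C Q Q ⇒ sees sees red Q Q ⇒ sees sees red sees Q ⇒ sees sees red sees C red red ⇒ sees sees red sees red red red

S ⇒ C   [S → C]
C ⇒ sees S Q   [C → sees S Q]
sees S Q ⇒ sees C Q   [S → C]
sees C Q ⇒ sees sees S Q Q   [C → sees S Q]
sees sees S Q Q ⇒ sees sees C Q Q   [S → C]
sees sees C Q Q ⇒ sees sees red Q Q   [C → red]
sees sees red Q Q ⇒ sees sees red sees Q   [Q → sees]
sees sees red sees Q ⇒ sees sees red sees C red red   [Q → C red red]
sees sees red sees C red red ⇒ sees sees red sees red red red   [C → red]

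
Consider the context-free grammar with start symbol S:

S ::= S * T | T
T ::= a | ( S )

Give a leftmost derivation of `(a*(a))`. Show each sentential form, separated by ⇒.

S ⇒ T   [S ::= T]
T ⇒ (S)   [T ::= ( S )]
(S) ⇒ (S*T)   [S ::= S * T]
(S*T) ⇒ (T*T)   [S ::= T]
(T*T) ⇒ (a*T)   [T ::= a]
(a*T) ⇒ (a*(S))   [T ::= ( S )]
(a*(S)) ⇒ (a*(T))   [S ::= T]
(a*(T)) ⇒ (a*(a))   [T ::= a]

S ⇒ T ⇒ (S) ⇒ (S*T) ⇒ (T*T) ⇒ (a*T) ⇒ (a*(S)) ⇒ (a*(T)) ⇒ (a*(a))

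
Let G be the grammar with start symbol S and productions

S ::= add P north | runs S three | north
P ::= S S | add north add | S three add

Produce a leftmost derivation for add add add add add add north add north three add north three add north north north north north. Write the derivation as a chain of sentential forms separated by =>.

S => add P north => add S S north => add add P north S north => add add S S north S north => add add add P north S north S north => add add add S three add north S north S north => add add add add P north three add north S north S north => add add add add S three add north three add north S north S north => add add add add add P north three add north three add north S north S north => add add add add add add north add north three add north three add north S north S north => add add add add add add north add north three add north three add north north north S north => add add add add add add north add north three add north three add north north north north north

S => add P north   [S ::= add P north]
add P north => add S S north   [P ::= S S]
add S S north => add add P north S north   [S ::= add P north]
add add P north S north => add add S S north S north   [P ::= S S]
add add S S north S north => add add add P north S north S north   [S ::= add P north]
add add add P north S north S north => add add add S three add north S north S north   [P ::= S three add]
add add add S three add north S north S north => add add add add P north three add north S north S north   [S ::= add P north]
add add add add P north three add north S north S north => add add add add S three add north three add north S north S north   [P ::= S three add]
add add add add S three add north three add north S north S north => add add add add add P north three add north three add north S north S north   [S ::= add P north]
add add add add add P north three add north three add north S north S north => add add add add add add north add north three add north three add north S north S north   [P ::= add north add]
add add add add add add north add north three add north three add north S north S north => add add add add add add north add north three add north three add north north north S north   [S ::= north]
add add add add add add north add north three add north three add north north north S north => add add add add add add north add north three add north three add north north north north north   [S ::= north]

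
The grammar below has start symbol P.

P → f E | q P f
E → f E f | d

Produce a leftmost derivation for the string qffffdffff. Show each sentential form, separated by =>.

P => qPf   [P → q P f]
qPf => qfEf   [P → f E]
qfEf => qffEff   [E → f E f]
qffEff => qfffEfff   [E → f E f]
qfffEfff => qffffEffff   [E → f E f]
qffffEffff => qffffdffff   [E → d]

P => qPf => qfEf => qffEff => qfffEfff => qffffEffff => qffffdffff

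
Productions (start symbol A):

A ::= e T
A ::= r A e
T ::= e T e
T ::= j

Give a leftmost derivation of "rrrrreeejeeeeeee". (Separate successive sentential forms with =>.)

A => rAe => rrAee => rrrAeee => rrrrAeeee => rrrrrAeeeee => rrrrreTeeeee => rrrrreeTeeeeee => rrrrreeeTeeeeeee => rrrrreeejeeeeeee

A => rAe   [A ::= r A e]
rAe => rrAee   [A ::= r A e]
rrAee => rrrAeee   [A ::= r A e]
rrrAeee => rrrrAeeee   [A ::= r A e]
rrrrAeeee => rrrrrAeeeee   [A ::= r A e]
rrrrrAeeeee => rrrrreTeeeee   [A ::= e T]
rrrrreTeeeee => rrrrreeTeeeeee   [T ::= e T e]
rrrrreeTeeeeee => rrrrreeeTeeeeeee   [T ::= e T e]
rrrrreeeTeeeeeee => rrrrreeejeeeeeee   [T ::= j]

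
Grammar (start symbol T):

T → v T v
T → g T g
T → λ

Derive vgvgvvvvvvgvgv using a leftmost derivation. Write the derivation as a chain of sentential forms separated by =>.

T => vTv   [T → v T v]
vTv => vgTgv   [T → g T g]
vgTgv => vgvTvgv   [T → v T v]
vgvTvgv => vgvgTgvgv   [T → g T g]
vgvgTgvgv => vgvgvTvgvgv   [T → v T v]
vgvgvTvgvgv => vgvgvvTvvgvgv   [T → v T v]
vgvgvvTvvgvgv => vgvgvvvTvvvgvgv   [T → v T v]
vgvgvvvTvvvgvgv => vgvgvvvvvvgvgv   [T → λ]

T => vTv => vgTgv => vgvTvgv => vgvgTgvgv => vgvgvTvgvgv => vgvgvvTvvgvgv => vgvgvvvTvvvgvgv => vgvgvvvvvvgvgv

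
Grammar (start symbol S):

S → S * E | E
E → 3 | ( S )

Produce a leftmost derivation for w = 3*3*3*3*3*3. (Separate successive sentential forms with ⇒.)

S ⇒ S*E ⇒ S*E*E ⇒ S*E*E*E ⇒ S*E*E*E*E ⇒ S*E*E*E*E*E ⇒ E*E*E*E*E*E ⇒ 3*E*E*E*E*E ⇒ 3*3*E*E*E*E ⇒ 3*3*3*E*E*E ⇒ 3*3*3*3*E*E ⇒ 3*3*3*3*3*E ⇒ 3*3*3*3*3*3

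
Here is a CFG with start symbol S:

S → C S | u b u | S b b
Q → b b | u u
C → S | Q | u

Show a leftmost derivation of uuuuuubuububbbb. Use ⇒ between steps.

S ⇒ CS ⇒ QS ⇒ uuS ⇒ uuCS ⇒ uuuS ⇒ uuuSbb ⇒ uuuSbbbb ⇒ uuuCSbbbb ⇒ uuuSSbbbb ⇒ uuuCSSbbbb ⇒ uuuQSSbbbb ⇒ uuuuuSSbbbb ⇒ uuuuuubuSbbbb ⇒ uuuuuubuububbbb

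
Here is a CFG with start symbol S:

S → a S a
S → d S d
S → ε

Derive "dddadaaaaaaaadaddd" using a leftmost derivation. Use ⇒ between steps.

S ⇒ dSd ⇒ ddSdd ⇒ dddSddd ⇒ dddaSaddd ⇒ dddadSdaddd ⇒ dddadaSadaddd ⇒ dddadaaSaadaddd ⇒ dddadaaaSaaadaddd ⇒ dddadaaaaSaaaadaddd ⇒ dddadaaaaaaaadaddd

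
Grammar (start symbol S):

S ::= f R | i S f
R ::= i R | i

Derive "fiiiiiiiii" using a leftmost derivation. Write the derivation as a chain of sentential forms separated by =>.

S=>fR=>fiR=>fiiR=>fiiiR=>fiiiiR=>fiiiiiR=>fiiiiiiR=>fiiiiiiiR=>fiiiiiiiiR=>fiiiiiiiii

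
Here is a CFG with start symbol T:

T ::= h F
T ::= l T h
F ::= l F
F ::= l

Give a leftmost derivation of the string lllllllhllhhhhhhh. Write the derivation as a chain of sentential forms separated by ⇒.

T ⇒ lTh ⇒ llThh ⇒ lllThhh ⇒ llllThhhh ⇒ lllllThhhhh ⇒ llllllThhhhhh ⇒ lllllllThhhhhhh ⇒ lllllllhFhhhhhhh ⇒ lllllllhlFhhhhhhh ⇒ lllllllhllhhhhhhh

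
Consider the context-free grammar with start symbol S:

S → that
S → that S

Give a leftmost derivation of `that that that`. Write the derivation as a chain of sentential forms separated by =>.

S => that S   [S → that S]
that S => that that S   [S → that S]
that that S => that that that   [S → that]

S => that S => that that S => that that that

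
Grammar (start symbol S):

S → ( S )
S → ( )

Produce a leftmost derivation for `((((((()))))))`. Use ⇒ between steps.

S ⇒ (S) ⇒ ((S)) ⇒ (((S))) ⇒ ((((S)))) ⇒ (((((S))))) ⇒ ((((((S)))))) ⇒ ((((((()))))))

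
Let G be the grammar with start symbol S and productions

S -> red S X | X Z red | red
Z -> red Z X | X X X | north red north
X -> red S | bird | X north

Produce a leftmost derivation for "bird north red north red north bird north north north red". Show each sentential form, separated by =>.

S => X Z red   [S -> X Z red]
X Z red => X north Z red   [X -> X north]
X north Z red => bird north Z red   [X -> bird]
bird north Z red => bird north red Z X red   [Z -> red Z X]
bird north red Z X red => bird north red north red north X red   [Z -> north red north]
bird north red north red north X red => bird north red north red north X north red   [X -> X north]
bird north red north red north X north red => bird north red north red north X north north red   [X -> X north]
bird north red north red north X north north red => bird north red north red north X north north north red   [X -> X north]
bird north red north red north X north north north red => bird north red north red north bird north north north red   [X -> bird]

S => X Z red => X north Z red => bird north Z red => bird north red Z X red => bird north red north red north X red => bird north red north red north X north red => bird north red north red north X north north red => bird north red north red north X north north north red => bird north red north red north bird north north north red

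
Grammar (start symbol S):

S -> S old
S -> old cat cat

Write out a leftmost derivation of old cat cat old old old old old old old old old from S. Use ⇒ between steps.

S ⇒ S old ⇒ S old old ⇒ S old old old ⇒ S old old old old ⇒ S old old old old old ⇒ S old old old old old old ⇒ S old old old old old old old ⇒ S old old old old old old old old ⇒ S old old old old old old old old old ⇒ old cat cat old old old old old old old old old

S ⇒ S old   [S -> S old]
S old ⇒ S old old   [S -> S old]
S old old ⇒ S old old old   [S -> S old]
S old old old ⇒ S old old old old   [S -> S old]
S old old old old ⇒ S old old old old old   [S -> S old]
S old old old old old ⇒ S old old old old old old   [S -> S old]
S old old old old old old ⇒ S old old old old old old old   [S -> S old]
S old old old old old old old ⇒ S old old old old old old old old   [S -> S old]
S old old old old old old old old ⇒ S old old old old old old old old old   [S -> S old]
S old old old old old old old old old ⇒ old cat cat old old old old old old old old old   [S -> old cat cat]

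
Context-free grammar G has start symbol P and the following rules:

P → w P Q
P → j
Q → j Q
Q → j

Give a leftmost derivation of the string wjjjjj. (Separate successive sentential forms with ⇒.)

P ⇒ wPQ ⇒ wjQ ⇒ wjjQ ⇒ wjjjQ ⇒ wjjjjQ ⇒ wjjjjj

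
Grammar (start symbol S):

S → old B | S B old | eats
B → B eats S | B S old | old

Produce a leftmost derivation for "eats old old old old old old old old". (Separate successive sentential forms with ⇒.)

S ⇒ S B old ⇒ S B old B old ⇒ S B old B old B old ⇒ S B old B old B old B old ⇒ eats B old B old B old B old ⇒ eats old old B old B old B old ⇒ eats old old old old B old B old ⇒ eats old old old old old old B old ⇒ eats old old old old old old old old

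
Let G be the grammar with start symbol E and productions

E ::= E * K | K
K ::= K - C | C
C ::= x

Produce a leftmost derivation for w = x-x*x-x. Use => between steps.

E => E*K => K*K => K-C*K => C-C*K => x-C*K => x-x*K => x-x*K-C => x-x*C-C => x-x*x-C => x-x*x-x

E => E*K   [E ::= E * K]
E*K => K*K   [E ::= K]
K*K => K-C*K   [K ::= K - C]
K-C*K => C-C*K   [K ::= C]
C-C*K => x-C*K   [C ::= x]
x-C*K => x-x*K   [C ::= x]
x-x*K => x-x*K-C   [K ::= K - C]
x-x*K-C => x-x*C-C   [K ::= C]
x-x*C-C => x-x*x-C   [C ::= x]
x-x*x-C => x-x*x-x   [C ::= x]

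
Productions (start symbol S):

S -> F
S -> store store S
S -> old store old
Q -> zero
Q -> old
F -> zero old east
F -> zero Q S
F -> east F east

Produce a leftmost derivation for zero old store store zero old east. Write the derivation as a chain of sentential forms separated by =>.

S => F => zero Q S => zero old S => zero old store store S => zero old store store F => zero old store store zero old east

S => F   [S -> F]
F => zero Q S   [F -> zero Q S]
zero Q S => zero old S   [Q -> old]
zero old S => zero old store store S   [S -> store store S]
zero old store store S => zero old store store F   [S -> F]
zero old store store F => zero old store store zero old east   [F -> zero old east]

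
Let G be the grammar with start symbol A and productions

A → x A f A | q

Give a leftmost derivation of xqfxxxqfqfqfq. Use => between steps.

A => xAfA => xqfA => xqfxAfA => xqfxxAfAfA => xqfxxxAfAfAfA => xqfxxxqfAfAfA => xqfxxxqfqfAfA => xqfxxxqfqfqfA => xqfxxxqfqfqfq

A => xAfA   [A → x A f A]
xAfA => xqfA   [A → q]
xqfA => xqfxAfA   [A → x A f A]
xqfxAfA => xqfxxAfAfA   [A → x A f A]
xqfxxAfAfA => xqfxxxAfAfAfA   [A → x A f A]
xqfxxxAfAfAfA => xqfxxxqfAfAfA   [A → q]
xqfxxxqfAfAfA => xqfxxxqfqfAfA   [A → q]
xqfxxxqfqfAfA => xqfxxxqfqfqfA   [A → q]
xqfxxxqfqfqfA => xqfxxxqfqfqfq   [A → q]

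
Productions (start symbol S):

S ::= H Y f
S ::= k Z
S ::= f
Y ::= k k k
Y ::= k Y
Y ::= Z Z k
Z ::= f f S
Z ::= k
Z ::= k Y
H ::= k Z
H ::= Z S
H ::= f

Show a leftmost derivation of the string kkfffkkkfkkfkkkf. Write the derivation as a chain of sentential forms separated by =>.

S => HYf => ZSYf => kYSYf => kkYSYf => kkZZkSYf => kkffSZkSYf => kkffHYfZkSYf => kkfffYfZkSYf => kkfffkkkfZkSYf => kkfffkkkfkkSYf => kkfffkkkfkkfYf => kkfffkkkfkkfkkkf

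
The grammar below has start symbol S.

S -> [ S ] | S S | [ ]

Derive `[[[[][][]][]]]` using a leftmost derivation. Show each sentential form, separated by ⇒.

S ⇒ [S] ⇒ [[S]] ⇒ [[SS]] ⇒ [[[S]S]] ⇒ [[[SS]S]] ⇒ [[[SSS]S]] ⇒ [[[[]SS]S]] ⇒ [[[[][]S]S]] ⇒ [[[[][][]]S]] ⇒ [[[[][][]][]]]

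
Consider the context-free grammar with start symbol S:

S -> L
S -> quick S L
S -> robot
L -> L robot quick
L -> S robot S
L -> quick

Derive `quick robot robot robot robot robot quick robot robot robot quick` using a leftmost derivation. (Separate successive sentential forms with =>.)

S => quick S L => quick robot L => quick robot L robot quick => quick robot S robot S robot quick => quick robot L robot S robot quick => quick robot L robot quick robot S robot quick => quick robot S robot S robot quick robot S robot quick => quick robot robot robot S robot quick robot S robot quick => quick robot robot robot robot robot quick robot S robot quick => quick robot robot robot robot robot quick robot robot robot quick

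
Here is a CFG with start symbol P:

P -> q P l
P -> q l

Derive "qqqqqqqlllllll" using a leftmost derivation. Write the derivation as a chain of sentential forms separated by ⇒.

P ⇒ qPl ⇒ qqPll ⇒ qqqPlll ⇒ qqqqPllll ⇒ qqqqqPlllll ⇒ qqqqqqPllllll ⇒ qqqqqqqlllllll

P ⇒ qPl   [P -> q P l]
qPl ⇒ qqPll   [P -> q P l]
qqPll ⇒ qqqPlll   [P -> q P l]
qqqPlll ⇒ qqqqPllll   [P -> q P l]
qqqqPllll ⇒ qqqqqPlllll   [P -> q P l]
qqqqqPlllll ⇒ qqqqqqPllllll   [P -> q P l]
qqqqqqPllllll ⇒ qqqqqqqlllllll   [P -> q l]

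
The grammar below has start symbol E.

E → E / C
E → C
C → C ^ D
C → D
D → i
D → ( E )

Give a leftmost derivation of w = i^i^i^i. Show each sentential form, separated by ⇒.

E⇒C⇒C^D⇒C^D^D⇒C^D^D^D⇒D^D^D^D⇒i^D^D^D⇒i^i^D^D⇒i^i^i^D⇒i^i^i^i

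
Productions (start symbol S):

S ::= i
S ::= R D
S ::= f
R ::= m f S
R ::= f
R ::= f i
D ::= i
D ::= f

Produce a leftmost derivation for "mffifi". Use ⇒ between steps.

S⇒RD⇒mfSD⇒mfRDD⇒mffiDD⇒mffifD⇒mffifi

S ⇒ RD   [S ::= R D]
RD ⇒ mfSD   [R ::= m f S]
mfSD ⇒ mfRDD   [S ::= R D]
mfRDD ⇒ mffiDD   [R ::= f i]
mffiDD ⇒ mffifD   [D ::= f]
mffifD ⇒ mffifi   [D ::= i]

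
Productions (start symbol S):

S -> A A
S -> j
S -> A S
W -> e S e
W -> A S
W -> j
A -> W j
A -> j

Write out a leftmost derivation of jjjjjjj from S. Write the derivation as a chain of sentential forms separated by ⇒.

S⇒AS⇒WjS⇒ASjS⇒WjSjS⇒ASjSjS⇒WjSjSjS⇒jjSjSjS⇒jjjjSjS⇒jjjjjjS⇒jjjjjjj

S ⇒ AS   [S -> A S]
AS ⇒ WjS   [A -> W j]
WjS ⇒ ASjS   [W -> A S]
ASjS ⇒ WjSjS   [A -> W j]
WjSjS ⇒ ASjSjS   [W -> A S]
ASjSjS ⇒ WjSjSjS   [A -> W j]
WjSjSjS ⇒ jjSjSjS   [W -> j]
jjSjSjS ⇒ jjjjSjS   [S -> j]
jjjjSjS ⇒ jjjjjjS   [S -> j]
jjjjjjS ⇒ jjjjjjj   [S -> j]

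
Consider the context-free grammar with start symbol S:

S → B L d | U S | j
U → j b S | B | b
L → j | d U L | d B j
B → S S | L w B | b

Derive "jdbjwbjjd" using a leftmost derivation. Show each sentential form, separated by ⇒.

S ⇒ BLd ⇒ SSLd ⇒ jSLd ⇒ jUSLd ⇒ jBSLd ⇒ jLwBSLd ⇒ jdULwBSLd ⇒ jdbLwBSLd ⇒ jdbjwBSLd ⇒ jdbjwbSLd ⇒ jdbjwbjLd ⇒ jdbjwbjjd

S ⇒ BLd   [S → B L d]
BLd ⇒ SSLd   [B → S S]
SSLd ⇒ jSLd   [S → j]
jSLd ⇒ jUSLd   [S → U S]
jUSLd ⇒ jBSLd   [U → B]
jBSLd ⇒ jLwBSLd   [B → L w B]
jLwBSLd ⇒ jdULwBSLd   [L → d U L]
jdULwBSLd ⇒ jdbLwBSLd   [U → b]
jdbLwBSLd ⇒ jdbjwBSLd   [L → j]
jdbjwBSLd ⇒ jdbjwbSLd   [B → b]
jdbjwbSLd ⇒ jdbjwbjLd   [S → j]
jdbjwbjLd ⇒ jdbjwbjjd   [L → j]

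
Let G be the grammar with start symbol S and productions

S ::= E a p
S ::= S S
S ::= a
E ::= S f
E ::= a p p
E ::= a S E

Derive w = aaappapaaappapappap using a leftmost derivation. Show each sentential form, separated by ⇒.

S ⇒ Eap ⇒ aSEap ⇒ aEapEap ⇒ aaSEapEap ⇒ aaSSEapEap ⇒ aaSSSEapEap ⇒ aaEapSSEapEap ⇒ aaappapSSEapEap ⇒ aaappapaSEapEap ⇒ aaappapaaEapEap ⇒ aaappapaaappapEap ⇒ aaappapaaappapappap

S ⇒ Eap   [S ::= E a p]
Eap ⇒ aSEap   [E ::= a S E]
aSEap ⇒ aEapEap   [S ::= E a p]
aEapEap ⇒ aaSEapEap   [E ::= a S E]
aaSEapEap ⇒ aaSSEapEap   [S ::= S S]
aaSSEapEap ⇒ aaSSSEapEap   [S ::= S S]
aaSSSEapEap ⇒ aaEapSSEapEap   [S ::= E a p]
aaEapSSEapEap ⇒ aaappapSSEapEap   [E ::= a p p]
aaappapSSEapEap ⇒ aaappapaSEapEap   [S ::= a]
aaappapaSEapEap ⇒ aaappapaaEapEap   [S ::= a]
aaappapaaEapEap ⇒ aaappapaaappapEap   [E ::= a p p]
aaappapaaappapEap ⇒ aaappapaaappapappap   [E ::= a p p]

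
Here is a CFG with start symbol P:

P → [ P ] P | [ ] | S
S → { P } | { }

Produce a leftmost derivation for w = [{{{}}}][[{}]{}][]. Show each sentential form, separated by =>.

P => [P]P   [P → [ P ] P]
[P]P => [S]P   [P → S]
[S]P => [{P}]P   [S → { P }]
[{P}]P => [{S}]P   [P → S]
[{S}]P => [{{P}}]P   [S → { P }]
[{{P}}]P => [{{S}}]P   [P → S]
[{{S}}]P => [{{{}}}]P   [S → { }]
[{{{}}}]P => [{{{}}}][P]P   [P → [ P ] P]
[{{{}}}][P]P => [{{{}}}][[P]P]P   [P → [ P ] P]
[{{{}}}][[P]P]P => [{{{}}}][[S]P]P   [P → S]
[{{{}}}][[S]P]P => [{{{}}}][[{}]P]P   [S → { }]
[{{{}}}][[{}]P]P => [{{{}}}][[{}]S]P   [P → S]
[{{{}}}][[{}]S]P => [{{{}}}][[{}]{}]P   [S → { }]
[{{{}}}][[{}]{}]P => [{{{}}}][[{}]{}][]   [P → [ ]]

P=>[P]P=>[S]P=>[{P}]P=>[{S}]P=>[{{P}}]P=>[{{S}}]P=>[{{{}}}]P=>[{{{}}}][P]P=>[{{{}}}][[P]P]P=>[{{{}}}][[S]P]P=>[{{{}}}][[{}]P]P=>[{{{}}}][[{}]S]P=>[{{{}}}][[{}]{}]P=>[{{{}}}][[{}]{}][]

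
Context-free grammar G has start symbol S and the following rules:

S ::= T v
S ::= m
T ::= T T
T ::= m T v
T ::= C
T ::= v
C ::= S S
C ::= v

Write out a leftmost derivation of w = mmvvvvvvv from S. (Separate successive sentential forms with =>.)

S => Tv => mTvv => mTTvv => mmTvTvv => mmTTvTvv => mmTTTvTvv => mmvTTvTvv => mmvvTvTvv => mmvvvvTvv => mmvvvvvvv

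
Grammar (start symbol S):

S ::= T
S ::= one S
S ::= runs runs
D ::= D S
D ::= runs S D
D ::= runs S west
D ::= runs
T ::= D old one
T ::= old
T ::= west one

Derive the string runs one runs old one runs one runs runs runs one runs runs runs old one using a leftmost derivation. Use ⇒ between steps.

S ⇒ T   [S ::= T]
T ⇒ D old one   [T ::= D old one]
D old one ⇒ runs S D old one   [D ::= runs S D]
runs S D old one ⇒ runs one S D old one   [S ::= one S]
runs one S D old one ⇒ runs one T D old one   [S ::= T]
runs one T D old one ⇒ runs one D old one D old one   [T ::= D old one]
runs one D old one D old one ⇒ runs one runs old one D old one   [D ::= runs]
runs one runs old one D old one ⇒ runs one runs old one runs S D old one   [D ::= runs S D]
runs one runs old one runs S D old one ⇒ runs one runs old one runs one S D old one   [S ::= one S]
runs one runs old one runs one S D old one ⇒ runs one runs old one runs one runs runs D old one   [S ::= runs runs]
runs one runs old one runs one runs runs D old one ⇒ runs one runs old one runs one runs runs runs S D old one   [D ::= runs S D]
runs one runs old one runs one runs runs runs S D old one ⇒ runs one runs old one runs one runs runs runs one S D old one   [S ::= one S]
runs one runs old one runs one runs runs runs one S D old one ⇒ runs one runs old one runs one runs runs runs one runs runs D old one   [S ::= runs runs]
runs one runs old one runs one runs runs runs one runs runs D old one ⇒ runs one runs old one runs one runs runs runs one runs runs runs old one   [D ::= runs]

S ⇒ T ⇒ D old one ⇒ runs S D old one ⇒ runs one S D old one ⇒ runs one T D old one ⇒ runs one D old one D old one ⇒ runs one runs old one D old one ⇒ runs one runs old one runs S D old one ⇒ runs one runs old one runs one S D old one ⇒ runs one runs old one runs one runs runs D old one ⇒ runs one runs old one runs one runs runs runs S D old one ⇒ runs one runs old one runs one runs runs runs one S D old one ⇒ runs one runs old one runs one runs runs runs one runs runs D old one ⇒ runs one runs old one runs one runs runs runs one runs runs runs old one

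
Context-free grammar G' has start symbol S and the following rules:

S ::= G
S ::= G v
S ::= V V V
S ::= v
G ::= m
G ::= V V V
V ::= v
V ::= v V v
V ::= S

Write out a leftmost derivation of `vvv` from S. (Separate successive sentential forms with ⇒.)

S ⇒ G   [S ::= G]
G ⇒ VVV   [G ::= V V V]
VVV ⇒ SVV   [V ::= S]
SVV ⇒ vVV   [S ::= v]
vVV ⇒ vSV   [V ::= S]
vSV ⇒ vvV   [S ::= v]
vvV ⇒ vvS   [V ::= S]
vvS ⇒ vvv   [S ::= v]

S ⇒ G ⇒ VVV ⇒ SVV ⇒ vVV ⇒ vSV ⇒ vvV ⇒ vvS ⇒ vvv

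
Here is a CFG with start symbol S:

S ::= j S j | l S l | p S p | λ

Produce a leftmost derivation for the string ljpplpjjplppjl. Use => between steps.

S => lSl => ljSjl => ljpSpjl => ljppSppjl => ljpplSlppjl => ljpplpSplppjl => ljpplpjSjplppjl => ljpplpjjplppjl

S => lSl   [S ::= l S l]
lSl => ljSjl   [S ::= j S j]
ljSjl => ljpSpjl   [S ::= p S p]
ljpSpjl => ljppSppjl   [S ::= p S p]
ljppSppjl => ljpplSlppjl   [S ::= l S l]
ljpplSlppjl => ljpplpSplppjl   [S ::= p S p]
ljpplpSplppjl => ljpplpjSjplppjl   [S ::= j S j]
ljpplpjSjplppjl => ljpplpjjplppjl   [S ::= λ]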